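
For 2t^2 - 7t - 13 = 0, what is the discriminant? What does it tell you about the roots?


D = b^2 - 4ac = (-7)^2 - 4(2)(-13) = 49 + 104 = 153
Since D > 0: two distinct irrational roots


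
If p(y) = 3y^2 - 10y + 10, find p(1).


Using direct substitution:
  3 * (1)^2 = 3
  -10 * (1)^1 = -10
  constant: 10
Sum = 3 - 10 + 10 = 3


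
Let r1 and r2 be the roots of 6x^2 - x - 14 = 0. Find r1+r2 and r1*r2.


For ax^2+bx+c=0: sum = -b/a, product = c/a.
a=6, b=-1, c=-14
Sum = -(-1)/6 = 1/6
Product = (-14)/6 = -7/3


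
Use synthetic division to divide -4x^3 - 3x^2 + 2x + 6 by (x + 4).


Synthetic division with c = -4. Coefficients: -4, -3, 2, 6
Bring down -4.
  -4 * -4 = 16; 16 - 3 = 13
  13 * -4 = -52; -52 + 2 = -50
  -50 * -4 = 200; 200 + 6 = 206
Quotient: -4x^2 + 13x - 50, Remainder: 206


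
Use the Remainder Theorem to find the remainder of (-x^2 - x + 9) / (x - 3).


By the Remainder Theorem, the remainder equals p(3):
  -1*(3)^2 = -9
  -1*(3)^1 = -3
  constant: 9
Sum: -9 - 3 + 9 = -3


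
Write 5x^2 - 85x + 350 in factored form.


Roots satisfy r1 + r2 = -b/a = 17 and r1*r2 = c/a = 70.
So r1 = 7, r2 = 10.
5x^2 - 85x + 350 = 5(x - r1)(x - r2) = 5(x - 7)(x - 10)


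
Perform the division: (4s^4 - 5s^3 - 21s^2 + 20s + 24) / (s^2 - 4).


(4s^4 - 5s^3 - 21s^2 + 20s + 24) / (s^2 - 4)
Step 1: 4s^2 * (s^2 - 4) = 4s^4 - 16s^2; subtract.
Step 2: -5s * (s^2 - 4) = -5s^3 + 20s; subtract.
Step 3: -5 * (s^2 - 4) = -5s^2 + 20; subtract.
Quotient: 4s^2 - 5s - 5, Remainder: 4


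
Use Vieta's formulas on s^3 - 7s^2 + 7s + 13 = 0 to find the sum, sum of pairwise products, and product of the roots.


Monic cubic s^3+bs^2+cs+d=0: sum=-b, pairwise sum=c, product=-d.
b=-7, c=7, d=13
r1+r2+r3 = 7
r1r2+r1r3+r2r3 = 7
r1r2r3 = -13


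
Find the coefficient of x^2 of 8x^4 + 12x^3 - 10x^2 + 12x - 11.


Read off the coefficient of x^2: -10


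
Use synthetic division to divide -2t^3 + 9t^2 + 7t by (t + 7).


Synthetic division with c = -7. Coefficients: -2, 9, 7, 0
Bring down -2.
  -2 * -7 = 14; 14 + 9 = 23
  23 * -7 = -161; -161 + 7 = -154
  -154 * -7 = 1078; 1078 + 0 = 1078
Quotient: -2t^2 + 23t - 154, Remainder: 1078


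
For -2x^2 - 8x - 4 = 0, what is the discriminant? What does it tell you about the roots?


D = b^2 - 4ac = (-8)^2 - 4(-2)(-4) = 64 - 32 = 32
Since D > 0: two distinct irrational roots


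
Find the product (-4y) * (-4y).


Distribute each term of the first polynomial:
  (-4y)(-4y) = 16y^2
Sum: 16y^2


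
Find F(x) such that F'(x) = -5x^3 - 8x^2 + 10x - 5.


Reverse power rule on each term:
  ∫ -5x^3 dx = -(5/4)x^4
  ∫ -8x^2 dx = -(8/3)x^3
  ∫ 10x dx = 5x^2
  ∫ -5 dx = -5x
F(x) = -(5/4)x^4 - (8/3)x^3 + 5x^2 - 5x + C


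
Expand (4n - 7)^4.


Expand (4n - 7)^4 by repeated multiplication:
  (4n - 7)^2 = 16n^2 - 56n + 49
  (4n - 7)^3 = 64n^3 - 336n^2 + 588n - 343
= 256n^4 - 1792n^3 + 4704n^2 - 5488n + 2401


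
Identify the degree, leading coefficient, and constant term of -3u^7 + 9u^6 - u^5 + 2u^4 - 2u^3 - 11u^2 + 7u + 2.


Highest power of u is 7, with coefficient -3. Constant term is 2.
Degree = 7, leading coefficient = -3, constant term = 2


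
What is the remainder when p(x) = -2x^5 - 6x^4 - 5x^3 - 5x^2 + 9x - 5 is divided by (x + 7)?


By the Remainder Theorem, the remainder equals p(-7):
  -2*(-7)^5 = 33614
  -6*(-7)^4 = -14406
  -5*(-7)^3 = 1715
  -5*(-7)^2 = -245
  9*(-7)^1 = -63
  constant: -5
Sum: 33614 - 14406 + 1715 - 245 - 63 - 5 = 20610


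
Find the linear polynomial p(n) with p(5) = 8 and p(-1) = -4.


p(n) = mn + b. Using p(5)=8, p(-1)=-4:
m = (8 + 4)/(5 + 1) = 12/6 = 2
b = 8 - m*(5) = 8 - 10 = -2
p(n) = 2n - 2


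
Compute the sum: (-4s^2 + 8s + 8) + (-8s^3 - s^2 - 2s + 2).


Align terms by degree and add:
  -4s^2 + 8s + 8
  -8s^3 - s^2 - 2s + 2
= -8s^3 - 5s^2 + 6s + 10


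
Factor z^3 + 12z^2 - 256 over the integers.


Try integer roots (divisors of -256). z=-8: p(-8)=0.
Divide out (z + 8): quotient is z^2 + 4z - 32.
Factor the quadratic: (z - 4)(z + 8)
Result: (z + 8)(z - 4)(z + 8)


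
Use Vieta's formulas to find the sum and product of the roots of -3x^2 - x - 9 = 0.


For ax^2+bx+c=0: sum = -b/a, product = c/a.
a=-3, b=-1, c=-9
Sum = -(-1)/-3 = -1/3
Product = (-9)/-3 = 3


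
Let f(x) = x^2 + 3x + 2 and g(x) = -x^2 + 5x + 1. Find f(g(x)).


Substitute g(x) into f:
f(g(x)) = 1*(-x^2 + 5x + 1)^2 + 3*(-x^2 + 5x + 1) + 2
(-x^2 + 5x + 1)^2 = x^4 - 10x^3 + 23x^2 + 10x + 1
Expand and combine: x^4 - 10x^3 + 20x^2 + 25x + 6


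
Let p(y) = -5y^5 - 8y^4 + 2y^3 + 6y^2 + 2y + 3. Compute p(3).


Using direct substitution:
  -5 * (3)^5 = -1215
  -8 * (3)^4 = -648
  2 * (3)^3 = 54
  6 * (3)^2 = 54
  2 * (3)^1 = 6
  constant: 3
Sum = -1215 - 648 + 54 + 54 + 6 + 3 = -1746


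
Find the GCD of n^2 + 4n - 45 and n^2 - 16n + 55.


Factor each:
  n^2 + 4n - 45 = (n - 5)(n + 9)
  n^2 - 16n + 55 = (n - 5)(n - 11)
Common monic factor: n - 5


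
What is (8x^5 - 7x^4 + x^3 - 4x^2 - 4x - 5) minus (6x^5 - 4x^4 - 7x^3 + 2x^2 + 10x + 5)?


Distribute the minus sign:
  (8x^5 - 7x^4 + x^3 - 4x^2 - 4x - 5)
- (6x^5 - 4x^4 - 7x^3 + 2x^2 + 10x + 5)
Negate second polynomial: -6x^5 + 4x^4 + 7x^3 - 2x^2 - 10x - 5
Add: 2x^5 - 3x^4 + 8x^3 - 6x^2 - 14x - 10


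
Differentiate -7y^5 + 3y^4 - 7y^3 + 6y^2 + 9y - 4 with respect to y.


Apply the power rule term by term:
  d/dy(-7y^5) = -35y^4
  d/dy(3y^4) = 12y^3
  d/dy(-7y^3) = -21y^2
  d/dy(6y^2) = 12y
  d/dy(9y) = 9
  d/dy(-4) = 0
p'(y) = -35y^4 + 12y^3 - 21y^2 + 12y + 9


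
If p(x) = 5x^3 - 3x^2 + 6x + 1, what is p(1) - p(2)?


p(1) = 9
p(2) = 41
p(1) - p(2) = 9 - 41 = -32


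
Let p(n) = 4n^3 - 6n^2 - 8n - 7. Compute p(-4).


Using direct substitution:
  4 * (-4)^3 = -256
  -6 * (-4)^2 = -96
  -8 * (-4)^1 = 32
  constant: -7
Sum = -256 - 96 + 32 - 7 = -327


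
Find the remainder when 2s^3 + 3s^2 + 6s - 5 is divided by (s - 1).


By the Remainder Theorem, the remainder equals p(1):
  2*(1)^3 = 2
  3*(1)^2 = 3
  6*(1)^1 = 6
  constant: -5
Sum: 2 + 3 + 6 - 5 = 6


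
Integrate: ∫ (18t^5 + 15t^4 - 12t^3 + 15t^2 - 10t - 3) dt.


Reverse power rule on each term:
  ∫ 18t^5 dt = 3t^6
  ∫ 15t^4 dt = 3t^5
  ∫ -12t^3 dt = -3t^4
  ∫ 15t^2 dt = 5t^3
  ∫ -10t dt = -5t^2
  ∫ -3 dt = -3t
F(t) = 3t^6 + 3t^5 - 3t^4 + 5t^3 - 5t^2 - 3t + C


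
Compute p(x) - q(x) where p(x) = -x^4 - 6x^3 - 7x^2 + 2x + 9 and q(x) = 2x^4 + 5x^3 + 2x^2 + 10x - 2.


Distribute the minus sign:
  (-x^4 - 6x^3 - 7x^2 + 2x + 9)
- (2x^4 + 5x^3 + 2x^2 + 10x - 2)
Negate second polynomial: -2x^4 - 5x^3 - 2x^2 - 10x + 2
Add: -3x^4 - 11x^3 - 9x^2 - 8x + 11


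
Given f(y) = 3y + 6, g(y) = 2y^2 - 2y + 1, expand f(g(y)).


Substitute g(y) into f:
f(g(y)) = 3*(2y^2 - 2y + 1) + 6
Expand and combine: 6y^2 - 6y + 9


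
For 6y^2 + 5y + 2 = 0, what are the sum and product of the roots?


For ay^2+by+c=0: sum = -b/a, product = c/a.
a=6, b=5, c=2
Sum = -(5)/6 = -5/6
Product = (2)/6 = 1/3


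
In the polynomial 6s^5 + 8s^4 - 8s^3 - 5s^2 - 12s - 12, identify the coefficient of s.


Read off the coefficient of s: -12


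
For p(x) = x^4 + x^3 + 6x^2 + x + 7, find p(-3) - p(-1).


p(-3) = 112
p(-1) = 12
p(-3) - p(-1) = 112 - 12 = 100


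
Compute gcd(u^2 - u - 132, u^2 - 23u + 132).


Factor each:
  u^2 - u - 132 = (u - 12)(u + 11)
  u^2 - 23u + 132 = (u - 12)(u - 11)
Common monic factor: u - 12


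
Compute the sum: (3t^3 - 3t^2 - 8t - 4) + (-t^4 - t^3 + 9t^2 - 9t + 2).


Align terms by degree and add:
  3t^3 - 3t^2 - 8t - 4
  -t^4 - t^3 + 9t^2 - 9t + 2
= -t^4 + 2t^3 + 6t^2 - 17t - 2


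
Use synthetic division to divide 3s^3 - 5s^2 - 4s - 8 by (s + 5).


Synthetic division with c = -5. Coefficients: 3, -5, -4, -8
Bring down 3.
  3 * -5 = -15; -15 - 5 = -20
  -20 * -5 = 100; 100 - 4 = 96
  96 * -5 = -480; -480 - 8 = -488
Quotient: 3s^2 - 20s + 96, Remainder: -488


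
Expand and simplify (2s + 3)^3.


Expand (2s + 3)^3 by repeated multiplication:
  (2s + 3)^2 = 4s^2 + 12s + 9
= 8s^3 + 36s^2 + 54s + 27


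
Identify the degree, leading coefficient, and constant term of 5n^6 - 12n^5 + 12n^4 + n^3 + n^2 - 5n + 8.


Highest power of n is 6, with coefficient 5. Constant term is 8.
Degree = 6, leading coefficient = 5, constant term = 8


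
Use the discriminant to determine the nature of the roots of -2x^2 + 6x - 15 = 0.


D = b^2 - 4ac = (6)^2 - 4(-2)(-15) = 36 - 120 = -84
Since D < 0: two complex conjugate roots (no real roots)


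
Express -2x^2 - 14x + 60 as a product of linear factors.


Roots satisfy r1 + r2 = -b/a = -7 and r1*r2 = c/a = -30.
So r1 = -10, r2 = 3.
-2x^2 - 14x + 60 = -2(x - r1)(x - r2) = -2(x + 10)(x - 3)


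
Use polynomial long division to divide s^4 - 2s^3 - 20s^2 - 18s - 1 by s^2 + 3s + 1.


(s^4 - 2s^3 - 20s^2 - 18s - 1) / (s^2 + 3s + 1)
Step 1: s^2 * (s^2 + 3s + 1) = s^4 + 3s^3 + s^2; subtract.
Step 2: -5s * (s^2 + 3s + 1) = -5s^3 - 15s^2 - 5s; subtract.
Step 3: -6 * (s^2 + 3s + 1) = -6s^2 - 18s - 6; subtract.
Quotient: s^2 - 5s - 6, Remainder: 5s + 5


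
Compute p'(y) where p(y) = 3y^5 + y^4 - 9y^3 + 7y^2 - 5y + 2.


Apply the power rule term by term:
  d/dy(3y^5) = 15y^4
  d/dy(y^4) = 4y^3
  d/dy(-9y^3) = -27y^2
  d/dy(7y^2) = 14y
  d/dy(-5y) = -5
  d/dy(2) = 0
p'(y) = 15y^4 + 4y^3 - 27y^2 + 14y - 5


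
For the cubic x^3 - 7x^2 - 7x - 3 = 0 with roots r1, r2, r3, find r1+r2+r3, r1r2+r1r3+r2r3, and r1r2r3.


Monic cubic x^3+bx^2+cx+d=0: sum=-b, pairwise sum=c, product=-d.
b=-7, c=-7, d=-3
r1+r2+r3 = 7
r1r2+r1r3+r2r3 = -7
r1r2r3 = 3


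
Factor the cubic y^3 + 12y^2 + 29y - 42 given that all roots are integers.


Try integer roots (divisors of -42). y=1: p(1)=0.
Divide out (y - 1): quotient is y^2 + 13y + 42.
Factor the quadratic: (y + 7)(y + 6)
Result: (y - 1)(y + 7)(y + 6)


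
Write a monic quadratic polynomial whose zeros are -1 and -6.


p(z) = (z + 1)(z + 6)
Expand: z^2 + 7z + 6


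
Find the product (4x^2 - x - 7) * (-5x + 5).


Distribute each term of the first polynomial:
  (4x^2)(-5x + 5) = -20x^3 + 20x^2
  (-x)(-5x + 5) = 5x^2 - 5x
  (-7)(-5x + 5) = 35x - 35
Sum: -20x^3 + 25x^2 + 30x - 35


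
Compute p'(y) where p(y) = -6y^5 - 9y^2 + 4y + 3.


Apply the power rule term by term:
  d/dy(-6y^5) = -30y^4
  d/dy(-9y^2) = -18y
  d/dy(4y) = 4
  d/dy(3) = 0
p'(y) = -30y^4 - 18y + 4


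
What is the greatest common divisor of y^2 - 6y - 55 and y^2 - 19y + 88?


Factor each:
  y^2 - 6y - 55 = (y - 11)(y + 5)
  y^2 - 19y + 88 = (y - 11)(y - 8)
Common monic factor: y - 11


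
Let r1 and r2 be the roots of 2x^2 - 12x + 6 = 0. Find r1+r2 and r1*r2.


For ax^2+bx+c=0: sum = -b/a, product = c/a.
a=2, b=-12, c=6
Sum = -(-12)/2 = 6
Product = (6)/2 = 3


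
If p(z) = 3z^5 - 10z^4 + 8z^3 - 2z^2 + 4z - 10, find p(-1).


Using direct substitution:
  3 * (-1)^5 = -3
  -10 * (-1)^4 = -10
  8 * (-1)^3 = -8
  -2 * (-1)^2 = -2
  4 * (-1)^1 = -4
  constant: -10
Sum = -3 - 10 - 8 - 2 - 4 - 10 = -37


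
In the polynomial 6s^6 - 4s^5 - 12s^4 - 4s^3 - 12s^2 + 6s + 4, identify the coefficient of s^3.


Read off the coefficient of s^3: -4


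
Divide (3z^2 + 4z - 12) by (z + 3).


(3z^2 + 4z - 12) / (z + 3)
Step 1: 3z * (z + 3) = 3z^2 + 9z; subtract.
Step 2: -5 * (z + 3) = -5z - 15; subtract.
Quotient: 3z - 5, Remainder: 3


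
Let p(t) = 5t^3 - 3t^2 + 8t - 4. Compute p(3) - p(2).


p(3) = 128
p(2) = 40
p(3) - p(2) = 128 - 40 = 88


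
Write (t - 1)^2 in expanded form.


Expand (t - 1)^2 by repeated multiplication:
= t^2 - 2t + 1


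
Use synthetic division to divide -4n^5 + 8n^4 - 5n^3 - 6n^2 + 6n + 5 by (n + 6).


Synthetic division with c = -6. Coefficients: -4, 8, -5, -6, 6, 5
Bring down -4.
  -4 * -6 = 24; 24 + 8 = 32
  32 * -6 = -192; -192 - 5 = -197
  -197 * -6 = 1182; 1182 - 6 = 1176
  1176 * -6 = -7056; -7056 + 6 = -7050
  -7050 * -6 = 42300; 42300 + 5 = 42305
Quotient: -4n^4 + 32n^3 - 197n^2 + 1176n - 7050, Remainder: 42305


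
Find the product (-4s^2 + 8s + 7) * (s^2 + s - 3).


Distribute each term of the first polynomial:
  (-4s^2)(s^2 + s - 3) = -4s^4 - 4s^3 + 12s^2
  (8s)(s^2 + s - 3) = 8s^3 + 8s^2 - 24s
  (7)(s^2 + s - 3) = 7s^2 + 7s - 21
Sum: -4s^4 + 4s^3 + 27s^2 - 17s - 21


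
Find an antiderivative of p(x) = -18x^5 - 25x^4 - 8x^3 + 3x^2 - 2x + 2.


Reverse power rule on each term:
  ∫ -18x^5 dx = -3x^6
  ∫ -25x^4 dx = -5x^5
  ∫ -8x^3 dx = -2x^4
  ∫ 3x^2 dx = x^3
  ∫ -2x dx = -x^2
  ∫ 2 dx = 2x
F(x) = -3x^6 - 5x^5 - 2x^4 + x^3 - x^2 + 2x + C


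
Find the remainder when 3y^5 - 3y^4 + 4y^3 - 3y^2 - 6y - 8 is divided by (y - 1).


By the Remainder Theorem, the remainder equals p(1):
  3*(1)^5 = 3
  -3*(1)^4 = -3
  4*(1)^3 = 4
  -3*(1)^2 = -3
  -6*(1)^1 = -6
  constant: -8
Sum: 3 - 3 + 4 - 3 - 6 - 8 = -13


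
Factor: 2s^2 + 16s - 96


Roots satisfy r1 + r2 = -b/a = -8 and r1*r2 = c/a = -48.
So r1 = -12, r2 = 4.
2s^2 + 16s - 96 = 2(s - r1)(s - r2) = 2(s + 12)(s - 4)


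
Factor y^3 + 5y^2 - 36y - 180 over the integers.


Try integer roots (divisors of -180). y=6: p(6)=0.
Divide out (y - 6): quotient is y^2 + 11y + 30.
Factor the quadratic: (y + 5)(y + 6)
Result: (y - 6)(y + 5)(y + 6)


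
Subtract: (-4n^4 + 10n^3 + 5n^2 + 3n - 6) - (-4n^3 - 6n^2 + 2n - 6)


Distribute the minus sign:
  (-4n^4 + 10n^3 + 5n^2 + 3n - 6)
- (-4n^3 - 6n^2 + 2n - 6)
Negate second polynomial: 4n^3 + 6n^2 - 2n + 6
Add: -4n^4 + 14n^3 + 11n^2 + n


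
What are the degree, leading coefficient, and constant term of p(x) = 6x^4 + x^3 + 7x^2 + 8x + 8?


Highest power of x is 4, with coefficient 6. Constant term is 8.
Degree = 4, leading coefficient = 6, constant term = 8


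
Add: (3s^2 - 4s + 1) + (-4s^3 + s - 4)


Align terms by degree and add:
  3s^2 - 4s + 1
  -4s^3 + s - 4
= -4s^3 + 3s^2 - 3s - 3


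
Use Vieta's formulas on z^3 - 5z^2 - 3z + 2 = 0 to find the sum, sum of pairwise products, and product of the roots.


Monic cubic z^3+bz^2+cz+d=0: sum=-b, pairwise sum=c, product=-d.
b=-5, c=-3, d=2
r1+r2+r3 = 5
r1r2+r1r3+r2r3 = -3
r1r2r3 = -2


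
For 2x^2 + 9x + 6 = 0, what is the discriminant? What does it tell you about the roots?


D = b^2 - 4ac = (9)^2 - 4(2)(6) = 81 - 48 = 33
Since D > 0: two distinct irrational roots


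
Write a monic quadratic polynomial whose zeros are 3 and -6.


p(y) = (y - 3)(y + 6)
Expand: y^2 + 3y - 18


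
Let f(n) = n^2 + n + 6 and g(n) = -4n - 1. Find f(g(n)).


Substitute g(n) into f:
f(g(n)) = 1*(-4n - 1)^2 + 1*(-4n - 1) + 6
(-4n - 1)^2 = 16n^2 + 8n + 1
Expand and combine: 16n^2 + 4n + 6


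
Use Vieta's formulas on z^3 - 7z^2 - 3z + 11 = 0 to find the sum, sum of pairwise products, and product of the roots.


Monic cubic z^3+bz^2+cz+d=0: sum=-b, pairwise sum=c, product=-d.
b=-7, c=-3, d=11
r1+r2+r3 = 7
r1r2+r1r3+r2r3 = -3
r1r2r3 = -11


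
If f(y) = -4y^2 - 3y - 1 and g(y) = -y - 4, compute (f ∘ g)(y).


Substitute g(y) into f:
f(g(y)) = -4*(-y - 4)^2 + (-3)*(-y - 4) + (-1)
(-y - 4)^2 = y^2 + 8y + 16
Expand and combine: -4y^2 - 29y - 53


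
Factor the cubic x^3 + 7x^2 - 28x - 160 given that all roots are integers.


Try integer roots (divisors of -160). x=-8: p(-8)=0.
Divide out (x + 8): quotient is x^2 - x - 20.
Factor the quadratic: (x + 4)(x - 5)
Result: (x + 8)(x + 4)(x - 5)


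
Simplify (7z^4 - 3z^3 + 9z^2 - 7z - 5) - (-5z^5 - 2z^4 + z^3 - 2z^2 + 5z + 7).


Distribute the minus sign:
  (7z^4 - 3z^3 + 9z^2 - 7z - 5)
- (-5z^5 - 2z^4 + z^3 - 2z^2 + 5z + 7)
Negate second polynomial: 5z^5 + 2z^4 - z^3 + 2z^2 - 5z - 7
Add: 5z^5 + 9z^4 - 4z^3 + 11z^2 - 12z - 12


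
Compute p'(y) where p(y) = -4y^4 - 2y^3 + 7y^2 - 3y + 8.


Apply the power rule term by term:
  d/dy(-4y^4) = -16y^3
  d/dy(-2y^3) = -6y^2
  d/dy(7y^2) = 14y
  d/dy(-3y) = -3
  d/dy(8) = 0
p'(y) = -16y^3 - 6y^2 + 14y - 3


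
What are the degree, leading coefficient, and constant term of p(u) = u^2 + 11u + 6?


Highest power of u is 2, with coefficient 1. Constant term is 6.
Degree = 2, leading coefficient = 1, constant term = 6


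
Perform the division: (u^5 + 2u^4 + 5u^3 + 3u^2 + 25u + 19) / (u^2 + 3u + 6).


(u^5 + 2u^4 + 5u^3 + 3u^2 + 25u + 19) / (u^2 + 3u + 6)
Step 1: u^3 * (u^2 + 3u + 6) = u^5 + 3u^4 + 6u^3; subtract.
Step 2: -u^2 * (u^2 + 3u + 6) = -u^4 - 3u^3 - 6u^2; subtract.
Step 3: 2u * (u^2 + 3u + 6) = 2u^3 + 6u^2 + 12u; subtract.
Step 4: 3 * (u^2 + 3u + 6) = 3u^2 + 9u + 18; subtract.
Quotient: u^3 - u^2 + 2u + 3, Remainder: 4u + 1


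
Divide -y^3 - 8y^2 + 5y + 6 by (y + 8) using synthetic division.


Synthetic division with c = -8. Coefficients: -1, -8, 5, 6
Bring down -1.
  -1 * -8 = 8; 8 - 8 = 0
  0 * -8 = 0; 0 + 5 = 5
  5 * -8 = -40; -40 + 6 = -34
Quotient: -y^2 + 5, Remainder: -34


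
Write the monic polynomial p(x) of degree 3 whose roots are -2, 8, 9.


p(x) = (x + 2)(x - 8)(x - 9)
Expand: x^3 - 15x^2 + 38x + 144


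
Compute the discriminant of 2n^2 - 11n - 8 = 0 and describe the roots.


D = b^2 - 4ac = (-11)^2 - 4(2)(-8) = 121 + 64 = 185
Since D > 0: two distinct irrational roots


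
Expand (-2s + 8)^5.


Expand (-2s + 8)^5 by repeated multiplication:
  (-2s + 8)^2 = 4s^2 - 32s + 64
  (-2s + 8)^3 = -8s^3 + 96s^2 - 384s + 512
  (-2s + 8)^4 = 16s^4 - 256s^3 + 1536s^2 - 4096s + 4096
= -32s^5 + 640s^4 - 5120s^3 + 20480s^2 - 40960s + 32768


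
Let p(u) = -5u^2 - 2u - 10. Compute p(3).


Using direct substitution:
  -5 * (3)^2 = -45
  -2 * (3)^1 = -6
  constant: -10
Sum = -45 - 6 - 10 = -61


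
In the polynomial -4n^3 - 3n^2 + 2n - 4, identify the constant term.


Read off the constant term: -4


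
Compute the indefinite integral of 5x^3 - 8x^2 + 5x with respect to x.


Reverse power rule on each term:
  ∫ 5x^3 dx = (5/4)x^4
  ∫ -8x^2 dx = -(8/3)x^3
  ∫ 5x dx = (5/2)x^2
F(x) = (5/4)x^4 - (8/3)x^3 + (5/2)x^2 + C


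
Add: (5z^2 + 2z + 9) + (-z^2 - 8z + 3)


Align terms by degree and add:
  5z^2 + 2z + 9
  -z^2 - 8z + 3
= 4z^2 - 6z + 12


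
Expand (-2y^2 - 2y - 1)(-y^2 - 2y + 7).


Distribute each term of the first polynomial:
  (-2y^2)(-y^2 - 2y + 7) = 2y^4 + 4y^3 - 14y^2
  (-2y)(-y^2 - 2y + 7) = 2y^3 + 4y^2 - 14y
  (-1)(-y^2 - 2y + 7) = y^2 + 2y - 7
Sum: 2y^4 + 6y^3 - 9y^2 - 12y - 7


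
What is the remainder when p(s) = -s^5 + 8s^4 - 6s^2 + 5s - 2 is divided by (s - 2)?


By the Remainder Theorem, the remainder equals p(2):
  -1*(2)^5 = -32
  8*(2)^4 = 128
  0*(2)^3 = 0
  -6*(2)^2 = -24
  5*(2)^1 = 10
  constant: -2
Sum: -32 + 128 + 0 - 24 + 10 - 2 = 80


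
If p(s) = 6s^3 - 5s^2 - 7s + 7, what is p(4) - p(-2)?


p(4) = 283
p(-2) = -47
p(4) - p(-2) = 283 + 47 = 330


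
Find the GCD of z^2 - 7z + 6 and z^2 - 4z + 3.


Factor each:
  z^2 - 7z + 6 = (z - 1)(z - 6)
  z^2 - 4z + 3 = (z - 1)(z - 3)
Common monic factor: z - 1


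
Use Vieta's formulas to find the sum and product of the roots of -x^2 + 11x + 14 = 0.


For ax^2+bx+c=0: sum = -b/a, product = c/a.
a=-1, b=11, c=14
Sum = -(11)/-1 = 11
Product = (14)/-1 = -14


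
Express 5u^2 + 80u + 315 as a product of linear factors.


Roots satisfy r1 + r2 = -b/a = -16 and r1*r2 = c/a = 63.
So r1 = -7, r2 = -9.
5u^2 + 80u + 315 = 5(u - r1)(u - r2) = 5(u + 7)(u + 9)


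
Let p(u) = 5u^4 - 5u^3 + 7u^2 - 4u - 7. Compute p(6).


Using direct substitution:
  5 * (6)^4 = 6480
  -5 * (6)^3 = -1080
  7 * (6)^2 = 252
  -4 * (6)^1 = -24
  constant: -7
Sum = 6480 - 1080 + 252 - 24 - 7 = 5621


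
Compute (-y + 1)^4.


Expand (-y + 1)^4 by repeated multiplication:
  (-y + 1)^2 = y^2 - 2y + 1
  (-y + 1)^3 = -y^3 + 3y^2 - 3y + 1
= y^4 - 4y^3 + 6y^2 - 4y + 1


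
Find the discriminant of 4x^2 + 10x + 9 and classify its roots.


D = b^2 - 4ac = (10)^2 - 4(4)(9) = 100 - 144 = -44
Since D < 0: two complex conjugate roots (no real roots)


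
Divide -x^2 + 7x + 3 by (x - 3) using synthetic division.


Synthetic division with c = 3. Coefficients: -1, 7, 3
Bring down -1.
  -1 * 3 = -3; -3 + 7 = 4
  4 * 3 = 12; 12 + 3 = 15
Quotient: -x + 4, Remainder: 15


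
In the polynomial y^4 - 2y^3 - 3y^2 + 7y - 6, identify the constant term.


Read off the constant term: -6


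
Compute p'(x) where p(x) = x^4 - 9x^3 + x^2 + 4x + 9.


Apply the power rule term by term:
  d/dx(x^4) = 4x^3
  d/dx(-9x^3) = -27x^2
  d/dx(x^2) = 2x
  d/dx(4x) = 4
  d/dx(9) = 0
p'(x) = 4x^3 - 27x^2 + 2x + 4


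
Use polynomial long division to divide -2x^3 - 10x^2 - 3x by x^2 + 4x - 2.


(-2x^3 - 10x^2 - 3x) / (x^2 + 4x - 2)
Step 1: -2x * (x^2 + 4x - 2) = -2x^3 - 8x^2 + 4x; subtract.
Step 2: -2 * (x^2 + 4x - 2) = -2x^2 - 8x + 4; subtract.
Quotient: -2x - 2, Remainder: x - 4


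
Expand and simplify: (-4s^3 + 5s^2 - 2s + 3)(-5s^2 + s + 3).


Distribute each term of the first polynomial:
  (-4s^3)(-5s^2 + s + 3) = 20s^5 - 4s^4 - 12s^3
  (5s^2)(-5s^2 + s + 3) = -25s^4 + 5s^3 + 15s^2
  (-2s)(-5s^2 + s + 3) = 10s^3 - 2s^2 - 6s
  (3)(-5s^2 + s + 3) = -15s^2 + 3s + 9
Sum: 20s^5 - 29s^4 + 3s^3 - 2s^2 - 3s + 9


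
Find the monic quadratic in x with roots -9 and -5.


p(x) = (x + 9)(x + 5)
Expand: x^2 + 14x + 45


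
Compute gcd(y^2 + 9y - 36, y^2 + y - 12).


Factor each:
  y^2 + 9y - 36 = (y - 3)(y + 12)
  y^2 + y - 12 = (y - 3)(y + 4)
Common monic factor: y - 3


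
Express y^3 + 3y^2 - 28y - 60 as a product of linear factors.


Try integer roots (divisors of -60). y=-6: p(-6)=0.
Divide out (y + 6): quotient is y^2 - 3y - 10.
Factor the quadratic: (y - 5)(y + 2)
Result: (y + 6)(y - 5)(y + 2)


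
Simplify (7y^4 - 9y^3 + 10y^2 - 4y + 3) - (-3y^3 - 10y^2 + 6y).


Distribute the minus sign:
  (7y^4 - 9y^3 + 10y^2 - 4y + 3)
- (-3y^3 - 10y^2 + 6y)
Negate second polynomial: 3y^3 + 10y^2 - 6y
Add: 7y^4 - 6y^3 + 20y^2 - 10y + 3


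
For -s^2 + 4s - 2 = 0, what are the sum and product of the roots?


For as^2+bs+c=0: sum = -b/a, product = c/a.
a=-1, b=4, c=-2
Sum = -(4)/-1 = 4
Product = (-2)/-1 = 2


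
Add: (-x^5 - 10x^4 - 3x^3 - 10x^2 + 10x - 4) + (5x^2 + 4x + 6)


Align terms by degree and add:
  -x^5 - 10x^4 - 3x^3 - 10x^2 + 10x - 4
+ 5x^2 + 4x + 6
= -x^5 - 10x^4 - 3x^3 - 5x^2 + 14x + 2


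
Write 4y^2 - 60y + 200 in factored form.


Roots satisfy r1 + r2 = -b/a = 15 and r1*r2 = c/a = 50.
So r1 = 5, r2 = 10.
4y^2 - 60y + 200 = 4(y - r1)(y - r2) = 4(y - 5)(y - 10)


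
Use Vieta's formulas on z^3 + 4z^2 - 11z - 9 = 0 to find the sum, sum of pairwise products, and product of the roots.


Monic cubic z^3+bz^2+cz+d=0: sum=-b, pairwise sum=c, product=-d.
b=4, c=-11, d=-9
r1+r2+r3 = -4
r1r2+r1r3+r2r3 = -11
r1r2r3 = 9


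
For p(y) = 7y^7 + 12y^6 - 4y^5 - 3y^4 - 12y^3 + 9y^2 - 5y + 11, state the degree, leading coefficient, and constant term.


Highest power of y is 7, with coefficient 7. Constant term is 11.
Degree = 7, leading coefficient = 7, constant term = 11


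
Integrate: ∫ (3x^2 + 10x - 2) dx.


Reverse power rule on each term:
  ∫ 3x^2 dx = x^3
  ∫ 10x dx = 5x^2
  ∫ -2 dx = -2x
F(x) = x^3 + 5x^2 - 2x + C


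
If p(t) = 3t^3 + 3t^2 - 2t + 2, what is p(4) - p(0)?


p(4) = 234
p(0) = 2
p(4) - p(0) = 234 - 2 = 232


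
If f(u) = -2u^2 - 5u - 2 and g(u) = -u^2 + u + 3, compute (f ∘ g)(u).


Substitute g(u) into f:
f(g(u)) = -2*(-u^2 + u + 3)^2 + (-5)*(-u^2 + u + 3) + (-2)
(-u^2 + u + 3)^2 = u^4 - 2u^3 - 5u^2 + 6u + 9
Expand and combine: -2u^4 + 4u^3 + 15u^2 - 17u - 35


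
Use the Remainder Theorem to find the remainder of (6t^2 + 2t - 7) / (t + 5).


By the Remainder Theorem, the remainder equals p(-5):
  6*(-5)^2 = 150
  2*(-5)^1 = -10
  constant: -7
Sum: 150 - 10 - 7 = 133


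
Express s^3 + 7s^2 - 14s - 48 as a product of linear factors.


Try integer roots (divisors of -48). s=-8: p(-8)=0.
Divide out (s + 8): quotient is s^2 - s - 6.
Factor the quadratic: (s - 3)(s + 2)
Result: (s + 8)(s - 3)(s + 2)


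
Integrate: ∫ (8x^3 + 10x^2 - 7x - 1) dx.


Reverse power rule on each term:
  ∫ 8x^3 dx = 2x^4
  ∫ 10x^2 dx = (10/3)x^3
  ∫ -7x dx = -(7/2)x^2
  ∫ -1 dx = -x
F(x) = 2x^4 + (10/3)x^3 - (7/2)x^2 - x + C


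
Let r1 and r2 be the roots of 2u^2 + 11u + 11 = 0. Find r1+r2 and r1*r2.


For au^2+bu+c=0: sum = -b/a, product = c/a.
a=2, b=11, c=11
Sum = -(11)/2 = -11/2
Product = (11)/2 = 11/2


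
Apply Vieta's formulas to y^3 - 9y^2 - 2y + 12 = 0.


Monic cubic y^3+by^2+cy+d=0: sum=-b, pairwise sum=c, product=-d.
b=-9, c=-2, d=12
r1+r2+r3 = 9
r1r2+r1r3+r2r3 = -2
r1r2r3 = -12


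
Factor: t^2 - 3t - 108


Roots satisfy r1 + r2 = -b/a = 3 and r1*r2 = c/a = -108.
So r1 = -9, r2 = 12.
t^2 - 3t - 108 = (t - r1)(t - r2) = (t + 9)(t - 12)


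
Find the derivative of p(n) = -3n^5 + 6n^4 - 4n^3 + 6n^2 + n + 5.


Apply the power rule term by term:
  d/dn(-3n^5) = -15n^4
  d/dn(6n^4) = 24n^3
  d/dn(-4n^3) = -12n^2
  d/dn(6n^2) = 12n
  d/dn(n) = 1
  d/dn(5) = 0
p'(n) = -15n^4 + 24n^3 - 12n^2 + 12n + 1


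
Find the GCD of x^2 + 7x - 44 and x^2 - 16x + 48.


Factor each:
  x^2 + 7x - 44 = (x - 4)(x + 11)
  x^2 - 16x + 48 = (x - 4)(x - 12)
Common monic factor: x - 4


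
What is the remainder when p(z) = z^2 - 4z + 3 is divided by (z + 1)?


By the Remainder Theorem, the remainder equals p(-1):
  1*(-1)^2 = 1
  -4*(-1)^1 = 4
  constant: 3
Sum: 1 + 4 + 3 = 8


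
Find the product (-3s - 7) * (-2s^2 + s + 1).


Distribute each term of the first polynomial:
  (-3s)(-2s^2 + s + 1) = 6s^3 - 3s^2 - 3s
  (-7)(-2s^2 + s + 1) = 14s^2 - 7s - 7
Sum: 6s^3 + 11s^2 - 10s - 7


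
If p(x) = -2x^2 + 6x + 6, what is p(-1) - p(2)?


p(-1) = -2
p(2) = 10
p(-1) - p(2) = -2 - 10 = -12


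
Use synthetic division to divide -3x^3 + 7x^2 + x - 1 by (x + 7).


Synthetic division with c = -7. Coefficients: -3, 7, 1, -1
Bring down -3.
  -3 * -7 = 21; 21 + 7 = 28
  28 * -7 = -196; -196 + 1 = -195
  -195 * -7 = 1365; 1365 - 1 = 1364
Quotient: -3x^2 + 28x - 195, Remainder: 1364


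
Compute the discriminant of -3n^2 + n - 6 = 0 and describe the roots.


D = b^2 - 4ac = (1)^2 - 4(-3)(-6) = 1 - 72 = -71
Since D < 0: two complex conjugate roots (no real roots)


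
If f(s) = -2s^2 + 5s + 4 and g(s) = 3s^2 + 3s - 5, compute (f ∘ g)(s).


Substitute g(s) into f:
f(g(s)) = -2*(3s^2 + 3s - 5)^2 + 5*(3s^2 + 3s - 5) + 4
(3s^2 + 3s - 5)^2 = 9s^4 + 18s^3 - 21s^2 - 30s + 25
Expand and combine: -18s^4 - 36s^3 + 57s^2 + 75s - 71


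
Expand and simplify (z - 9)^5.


Expand (z - 9)^5 by repeated multiplication:
  (z - 9)^2 = z^2 - 18z + 81
  (z - 9)^3 = z^3 - 27z^2 + 243z - 729
  (z - 9)^4 = z^4 - 36z^3 + 486z^2 - 2916z + 6561
= z^5 - 45z^4 + 810z^3 - 7290z^2 + 32805z - 59049


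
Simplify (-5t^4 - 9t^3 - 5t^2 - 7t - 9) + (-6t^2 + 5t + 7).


Align terms by degree and add:
  -5t^4 - 9t^3 - 5t^2 - 7t - 9
  -6t^2 + 5t + 7
= -5t^4 - 9t^3 - 11t^2 - 2t - 2


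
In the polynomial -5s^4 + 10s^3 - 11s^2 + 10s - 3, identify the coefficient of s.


Read off the coefficient of s: 10


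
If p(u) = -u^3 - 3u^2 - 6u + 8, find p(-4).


Using direct substitution:
  -1 * (-4)^3 = 64
  -3 * (-4)^2 = -48
  -6 * (-4)^1 = 24
  constant: 8
Sum = 64 - 48 + 24 + 8 = 48


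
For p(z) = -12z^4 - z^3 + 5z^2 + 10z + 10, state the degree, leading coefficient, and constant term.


Highest power of z is 4, with coefficient -12. Constant term is 10.
Degree = 4, leading coefficient = -12, constant term = 10


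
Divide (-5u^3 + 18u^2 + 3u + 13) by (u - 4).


(-5u^3 + 18u^2 + 3u + 13) / (u - 4)
Step 1: -5u^2 * (u - 4) = -5u^3 + 20u^2; subtract.
Step 2: -2u * (u - 4) = -2u^2 + 8u; subtract.
Step 3: -5 * (u - 4) = -5u + 20; subtract.
Quotient: -5u^2 - 2u - 5, Remainder: -7


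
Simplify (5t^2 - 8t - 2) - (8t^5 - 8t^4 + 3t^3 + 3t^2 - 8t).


Distribute the minus sign:
  (5t^2 - 8t - 2)
- (8t^5 - 8t^4 + 3t^3 + 3t^2 - 8t)
Negate second polynomial: -8t^5 + 8t^4 - 3t^3 - 3t^2 + 8t
Add: -8t^5 + 8t^4 - 3t^3 + 2t^2 - 2


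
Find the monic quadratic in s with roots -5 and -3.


p(s) = (s + 5)(s + 3)
Expand: s^2 + 8s + 15


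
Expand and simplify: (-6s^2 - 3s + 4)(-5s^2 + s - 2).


Distribute each term of the first polynomial:
  (-6s^2)(-5s^2 + s - 2) = 30s^4 - 6s^3 + 12s^2
  (-3s)(-5s^2 + s - 2) = 15s^3 - 3s^2 + 6s
  (4)(-5s^2 + s - 2) = -20s^2 + 4s - 8
Sum: 30s^4 + 9s^3 - 11s^2 + 10s - 8


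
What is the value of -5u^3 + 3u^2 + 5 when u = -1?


Using direct substitution:
  -5 * (-1)^3 = 5
  3 * (-1)^2 = 3
  0 * (-1)^1 = 0
  constant: 5
Sum = 5 + 3 + 0 + 5 = 13


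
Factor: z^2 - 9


Roots satisfy r1 + r2 = -b/a = 0 and r1*r2 = c/a = -9.
So r1 = -3, r2 = 3.
z^2 - 9 = (z - r1)(z - r2) = (z + 3)(z - 3)


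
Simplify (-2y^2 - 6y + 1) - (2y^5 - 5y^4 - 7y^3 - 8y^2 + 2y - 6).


Distribute the minus sign:
  (-2y^2 - 6y + 1)
- (2y^5 - 5y^4 - 7y^3 - 8y^2 + 2y - 6)
Negate second polynomial: -2y^5 + 5y^4 + 7y^3 + 8y^2 - 2y + 6
Add: -2y^5 + 5y^4 + 7y^3 + 6y^2 - 8y + 7


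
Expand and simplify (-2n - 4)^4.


Expand (-2n - 4)^4 by repeated multiplication:
  (-2n - 4)^2 = 4n^2 + 16n + 16
  (-2n - 4)^3 = -8n^3 - 48n^2 - 96n - 64
= 16n^4 + 128n^3 + 384n^2 + 512n + 256


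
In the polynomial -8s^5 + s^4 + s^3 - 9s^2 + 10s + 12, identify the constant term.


Read off the constant term: 12


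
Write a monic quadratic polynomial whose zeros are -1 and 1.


p(z) = (z + 1)(z - 1)
Expand: z^2 - 1


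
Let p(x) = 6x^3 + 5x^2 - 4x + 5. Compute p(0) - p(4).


p(0) = 5
p(4) = 453
p(0) - p(4) = 5 - 453 = -448


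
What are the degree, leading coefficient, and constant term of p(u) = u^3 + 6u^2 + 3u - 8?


Highest power of u is 3, with coefficient 1. Constant term is -8.
Degree = 3, leading coefficient = 1, constant term = -8


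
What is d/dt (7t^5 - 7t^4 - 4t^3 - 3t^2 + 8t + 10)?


Apply the power rule term by term:
  d/dt(7t^5) = 35t^4
  d/dt(-7t^4) = -28t^3
  d/dt(-4t^3) = -12t^2
  d/dt(-3t^2) = -6t
  d/dt(8t) = 8
  d/dt(10) = 0
p'(t) = 35t^4 - 28t^3 - 12t^2 - 6t + 8


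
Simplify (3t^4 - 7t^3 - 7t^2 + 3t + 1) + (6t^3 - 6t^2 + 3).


Align terms by degree and add:
  3t^4 - 7t^3 - 7t^2 + 3t + 1
+ 6t^3 - 6t^2 + 3
= 3t^4 - t^3 - 13t^2 + 3t + 4


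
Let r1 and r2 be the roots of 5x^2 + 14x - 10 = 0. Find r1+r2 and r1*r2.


For ax^2+bx+c=0: sum = -b/a, product = c/a.
a=5, b=14, c=-10
Sum = -(14)/5 = -14/5
Product = (-10)/5 = -2


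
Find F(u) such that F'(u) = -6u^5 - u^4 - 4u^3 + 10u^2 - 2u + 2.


Reverse power rule on each term:
  ∫ -6u^5 du = -u^6
  ∫ -u^4 du = -(1/5)u^5
  ∫ -4u^3 du = -u^4
  ∫ 10u^2 du = (10/3)u^3
  ∫ -2u du = -u^2
  ∫ 2 du = 2u
F(u) = -u^6 - (1/5)u^5 - u^4 + (10/3)u^3 - u^2 + 2u + C


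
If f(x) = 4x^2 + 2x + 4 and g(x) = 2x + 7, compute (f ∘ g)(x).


Substitute g(x) into f:
f(g(x)) = 4*(2x + 7)^2 + 2*(2x + 7) + 4
(2x + 7)^2 = 4x^2 + 28x + 49
Expand and combine: 16x^2 + 116x + 214


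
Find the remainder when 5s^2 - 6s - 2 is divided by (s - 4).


By the Remainder Theorem, the remainder equals p(4):
  5*(4)^2 = 80
  -6*(4)^1 = -24
  constant: -2
Sum: 80 - 24 - 2 = 54


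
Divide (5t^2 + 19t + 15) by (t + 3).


(5t^2 + 19t + 15) / (t + 3)
Step 1: 5t * (t + 3) = 5t^2 + 15t; subtract.
Step 2: 4 * (t + 3) = 4t + 12; subtract.
Quotient: 5t + 4, Remainder: 3


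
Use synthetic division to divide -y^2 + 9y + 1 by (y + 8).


Synthetic division with c = -8. Coefficients: -1, 9, 1
Bring down -1.
  -1 * -8 = 8; 8 + 9 = 17
  17 * -8 = -136; -136 + 1 = -135
Quotient: -y + 17, Remainder: -135


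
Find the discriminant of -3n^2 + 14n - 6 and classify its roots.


D = b^2 - 4ac = (14)^2 - 4(-3)(-6) = 196 - 72 = 124
Since D > 0: two distinct irrational roots


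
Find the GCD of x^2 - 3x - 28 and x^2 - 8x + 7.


Factor each:
  x^2 - 3x - 28 = (x - 7)(x + 4)
  x^2 - 8x + 7 = (x - 7)(x - 1)
Common monic factor: x - 7


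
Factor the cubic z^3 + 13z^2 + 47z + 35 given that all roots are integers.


Try integer roots (divisors of 35). z=-5: p(-5)=0.
Divide out (z + 5): quotient is z^2 + 8z + 7.
Factor the quadratic: (z + 7)(z + 1)
Result: (z + 5)(z + 7)(z + 1)


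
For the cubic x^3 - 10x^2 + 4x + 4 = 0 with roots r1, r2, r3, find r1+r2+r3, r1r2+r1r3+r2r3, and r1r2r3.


Monic cubic x^3+bx^2+cx+d=0: sum=-b, pairwise sum=c, product=-d.
b=-10, c=4, d=4
r1+r2+r3 = 10
r1r2+r1r3+r2r3 = 4
r1r2r3 = -4


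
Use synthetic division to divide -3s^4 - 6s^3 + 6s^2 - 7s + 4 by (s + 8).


Synthetic division with c = -8. Coefficients: -3, -6, 6, -7, 4
Bring down -3.
  -3 * -8 = 24; 24 - 6 = 18
  18 * -8 = -144; -144 + 6 = -138
  -138 * -8 = 1104; 1104 - 7 = 1097
  1097 * -8 = -8776; -8776 + 4 = -8772
Quotient: -3s^3 + 18s^2 - 138s + 1097, Remainder: -8772


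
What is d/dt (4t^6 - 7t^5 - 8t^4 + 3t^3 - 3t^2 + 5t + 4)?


Apply the power rule term by term:
  d/dt(4t^6) = 24t^5
  d/dt(-7t^5) = -35t^4
  d/dt(-8t^4) = -32t^3
  d/dt(3t^3) = 9t^2
  d/dt(-3t^2) = -6t
  d/dt(5t) = 5
  d/dt(4) = 0
p'(t) = 24t^5 - 35t^4 - 32t^3 + 9t^2 - 6t + 5


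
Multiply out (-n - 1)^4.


Expand (-n - 1)^4 by repeated multiplication:
  (-n - 1)^2 = n^2 + 2n + 1
  (-n - 1)^3 = -n^3 - 3n^2 - 3n - 1
= n^4 + 4n^3 + 6n^2 + 4n + 1


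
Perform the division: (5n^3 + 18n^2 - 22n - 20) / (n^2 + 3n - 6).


(5n^3 + 18n^2 - 22n - 20) / (n^2 + 3n - 6)
Step 1: 5n * (n^2 + 3n - 6) = 5n^3 + 15n^2 - 30n; subtract.
Step 2: 3 * (n^2 + 3n - 6) = 3n^2 + 9n - 18; subtract.
Quotient: 5n + 3, Remainder: -n - 2


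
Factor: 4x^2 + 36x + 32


Roots satisfy r1 + r2 = -b/a = -9 and r1*r2 = c/a = 8.
So r1 = -1, r2 = -8.
4x^2 + 36x + 32 = 4(x - r1)(x - r2) = 4(x + 1)(x + 8)


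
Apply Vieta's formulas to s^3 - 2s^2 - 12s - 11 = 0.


Monic cubic s^3+bs^2+cs+d=0: sum=-b, pairwise sum=c, product=-d.
b=-2, c=-12, d=-11
r1+r2+r3 = 2
r1r2+r1r3+r2r3 = -12
r1r2r3 = 11


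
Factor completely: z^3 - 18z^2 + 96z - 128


Try integer roots (divisors of -128). z=8: p(8)=0.
Divide out (z - 8): quotient is z^2 - 10z + 16.
Factor the quadratic: (z - 8)(z - 2)
Result: (z - 8)(z - 8)(z - 2)


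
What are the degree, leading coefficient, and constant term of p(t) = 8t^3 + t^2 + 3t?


Highest power of t is 3, with coefficient 8. Constant term is 0.
Degree = 3, leading coefficient = 8, constant term = 0


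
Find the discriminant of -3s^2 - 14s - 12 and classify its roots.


D = b^2 - 4ac = (-14)^2 - 4(-3)(-12) = 196 - 144 = 52
Since D > 0: two distinct irrational roots


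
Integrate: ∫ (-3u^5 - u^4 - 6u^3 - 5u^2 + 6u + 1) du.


Reverse power rule on each term:
  ∫ -3u^5 du = -(1/2)u^6
  ∫ -u^4 du = -(1/5)u^5
  ∫ -6u^3 du = -(3/2)u^4
  ∫ -5u^2 du = -(5/3)u^3
  ∫ 6u du = 3u^2
  ∫ 1 du = u
F(u) = -(1/2)u^6 - (1/5)u^5 - (3/2)u^4 - (5/3)u^3 + 3u^2 + u + C


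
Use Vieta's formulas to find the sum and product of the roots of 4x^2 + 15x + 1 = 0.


For ax^2+bx+c=0: sum = -b/a, product = c/a.
a=4, b=15, c=1
Sum = -(15)/4 = -15/4
Product = (1)/4 = 1/4


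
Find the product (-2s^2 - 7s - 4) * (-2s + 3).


Distribute each term of the first polynomial:
  (-2s^2)(-2s + 3) = 4s^3 - 6s^2
  (-7s)(-2s + 3) = 14s^2 - 21s
  (-4)(-2s + 3) = 8s - 12
Sum: 4s^3 + 8s^2 - 13s - 12


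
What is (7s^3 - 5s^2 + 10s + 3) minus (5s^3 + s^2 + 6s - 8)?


Distribute the minus sign:
  (7s^3 - 5s^2 + 10s + 3)
- (5s^3 + s^2 + 6s - 8)
Negate second polynomial: -5s^3 - s^2 - 6s + 8
Add: 2s^3 - 6s^2 + 4s + 11


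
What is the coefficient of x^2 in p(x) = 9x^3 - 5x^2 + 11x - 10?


Read off the coefficient of x^2: -5


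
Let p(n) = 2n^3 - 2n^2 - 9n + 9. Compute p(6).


Using direct substitution:
  2 * (6)^3 = 432
  -2 * (6)^2 = -72
  -9 * (6)^1 = -54
  constant: 9
Sum = 432 - 72 - 54 + 9 = 315


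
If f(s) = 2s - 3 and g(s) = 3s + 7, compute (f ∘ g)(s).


Substitute g(s) into f:
f(g(s)) = 2*(3s + 7) + (-3)
Expand and combine: 6s + 11


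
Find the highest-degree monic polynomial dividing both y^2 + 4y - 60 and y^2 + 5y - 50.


Factor each:
  y^2 + 4y - 60 = (y + 10)(y - 6)
  y^2 + 5y - 50 = (y + 10)(y - 5)
Common monic factor: y + 10


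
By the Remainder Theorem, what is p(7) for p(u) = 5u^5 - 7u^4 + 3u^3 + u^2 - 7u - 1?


By the Remainder Theorem, the remainder equals p(7):
  5*(7)^5 = 84035
  -7*(7)^4 = -16807
  3*(7)^3 = 1029
  1*(7)^2 = 49
  -7*(7)^1 = -49
  constant: -1
Sum: 84035 - 16807 + 1029 + 49 - 49 - 1 = 68256


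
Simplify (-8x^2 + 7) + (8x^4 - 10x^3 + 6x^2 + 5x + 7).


Align terms by degree and add:
  -8x^2 + 7
+ 8x^4 - 10x^3 + 6x^2 + 5x + 7
= 8x^4 - 10x^3 - 2x^2 + 5x + 14


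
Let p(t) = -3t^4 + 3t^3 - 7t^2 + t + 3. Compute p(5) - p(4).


p(5) = -1667
p(4) = -681
p(5) - p(4) = -1667 + 681 = -986


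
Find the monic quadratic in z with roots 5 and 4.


p(z) = (z - 5)(z - 4)
Expand: z^2 - 9z + 20


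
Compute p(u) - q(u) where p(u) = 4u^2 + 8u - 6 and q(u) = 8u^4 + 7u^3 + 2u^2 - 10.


Distribute the minus sign:
  (4u^2 + 8u - 6)
- (8u^4 + 7u^3 + 2u^2 - 10)
Negate second polynomial: -8u^4 - 7u^3 - 2u^2 + 10
Add: -8u^4 - 7u^3 + 2u^2 + 8u + 4


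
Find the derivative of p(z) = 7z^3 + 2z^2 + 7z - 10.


Apply the power rule term by term:
  d/dz(7z^3) = 21z^2
  d/dz(2z^2) = 4z
  d/dz(7z) = 7
  d/dz(-10) = 0
p'(z) = 21z^2 + 4z + 7


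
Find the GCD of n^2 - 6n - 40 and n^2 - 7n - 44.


Factor each:
  n^2 - 6n - 40 = (n + 4)(n - 10)
  n^2 - 7n - 44 = (n + 4)(n - 11)
Common monic factor: n + 4


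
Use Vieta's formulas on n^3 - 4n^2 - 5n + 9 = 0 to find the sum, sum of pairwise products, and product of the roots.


Monic cubic n^3+bn^2+cn+d=0: sum=-b, pairwise sum=c, product=-d.
b=-4, c=-5, d=9
r1+r2+r3 = 4
r1r2+r1r3+r2r3 = -5
r1r2r3 = -9


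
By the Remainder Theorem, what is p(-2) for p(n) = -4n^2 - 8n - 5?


By the Remainder Theorem, the remainder equals p(-2):
  -4*(-2)^2 = -16
  -8*(-2)^1 = 16
  constant: -5
Sum: -16 + 16 - 5 = -5


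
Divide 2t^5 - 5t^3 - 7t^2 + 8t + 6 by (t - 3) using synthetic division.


Synthetic division with c = 3. Coefficients: 2, 0, -5, -7, 8, 6
Bring down 2.
  2 * 3 = 6; 6 + 0 = 6
  6 * 3 = 18; 18 - 5 = 13
  13 * 3 = 39; 39 - 7 = 32
  32 * 3 = 96; 96 + 8 = 104
  104 * 3 = 312; 312 + 6 = 318
Quotient: 2t^4 + 6t^3 + 13t^2 + 32t + 104, Remainder: 318


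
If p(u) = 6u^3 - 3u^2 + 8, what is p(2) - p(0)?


p(2) = 44
p(0) = 8
p(2) - p(0) = 44 - 8 = 36


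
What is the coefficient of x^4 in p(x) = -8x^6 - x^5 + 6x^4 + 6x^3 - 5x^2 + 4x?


Read off the coefficient of x^4: 6


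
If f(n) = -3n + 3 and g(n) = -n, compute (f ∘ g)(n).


Substitute g(n) into f:
f(g(n)) = -3*(-n) + 3
Expand and combine: 3n + 3


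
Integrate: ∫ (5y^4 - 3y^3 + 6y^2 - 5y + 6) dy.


Reverse power rule on each term:
  ∫ 5y^4 dy = y^5
  ∫ -3y^3 dy = -(3/4)y^4
  ∫ 6y^2 dy = 2y^3
  ∫ -5y dy = -(5/2)y^2
  ∫ 6 dy = 6y
F(y) = y^5 - (3/4)y^4 + 2y^3 - (5/2)y^2 + 6y + C


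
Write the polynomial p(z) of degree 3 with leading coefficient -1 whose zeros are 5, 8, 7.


p(z) = -(z - 5)(z - 8)(z - 7)
Expand: -z^3 + 20z^2 - 131z + 280


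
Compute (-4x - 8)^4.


Expand (-4x - 8)^4 by repeated multiplication:
  (-4x - 8)^2 = 16x^2 + 64x + 64
  (-4x - 8)^3 = -64x^3 - 384x^2 - 768x - 512
= 256x^4 + 2048x^3 + 6144x^2 + 8192x + 4096


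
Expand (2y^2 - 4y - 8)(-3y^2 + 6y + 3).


Distribute each term of the first polynomial:
  (2y^2)(-3y^2 + 6y + 3) = -6y^4 + 12y^3 + 6y^2
  (-4y)(-3y^2 + 6y + 3) = 12y^3 - 24y^2 - 12y
  (-8)(-3y^2 + 6y + 3) = 24y^2 - 48y - 24
Sum: -6y^4 + 24y^3 + 6y^2 - 60y - 24


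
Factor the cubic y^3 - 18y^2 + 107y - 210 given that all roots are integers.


Try integer roots (divisors of -210). y=5: p(5)=0.
Divide out (y - 5): quotient is y^2 - 13y + 42.
Factor the quadratic: (y - 7)(y - 6)
Result: (y - 5)(y - 7)(y - 6)


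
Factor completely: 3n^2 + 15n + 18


Roots satisfy r1 + r2 = -b/a = -5 and r1*r2 = c/a = 6.
So r1 = -3, r2 = -2.
3n^2 + 15n + 18 = 3(n - r1)(n - r2) = 3(n + 3)(n + 2)
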